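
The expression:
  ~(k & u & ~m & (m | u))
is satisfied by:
  {m: True, u: False, k: False}
  {u: False, k: False, m: False}
  {m: True, k: True, u: False}
  {k: True, u: False, m: False}
  {m: True, u: True, k: False}
  {u: True, m: False, k: False}
  {m: True, k: True, u: True}


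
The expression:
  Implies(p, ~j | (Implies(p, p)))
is always true.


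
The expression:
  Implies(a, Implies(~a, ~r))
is always true.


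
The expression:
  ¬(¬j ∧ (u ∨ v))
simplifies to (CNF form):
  (j ∨ ¬u) ∧ (j ∨ ¬v)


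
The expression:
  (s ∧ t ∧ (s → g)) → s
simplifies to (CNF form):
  True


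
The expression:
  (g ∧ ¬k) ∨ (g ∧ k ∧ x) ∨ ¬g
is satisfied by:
  {x: True, g: False, k: False}
  {g: False, k: False, x: False}
  {x: True, k: True, g: False}
  {k: True, g: False, x: False}
  {x: True, g: True, k: False}
  {g: True, x: False, k: False}
  {x: True, k: True, g: True}


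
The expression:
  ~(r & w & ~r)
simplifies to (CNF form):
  True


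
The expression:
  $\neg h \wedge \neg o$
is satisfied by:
  {o: False, h: False}


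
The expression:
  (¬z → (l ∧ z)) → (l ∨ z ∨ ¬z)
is always true.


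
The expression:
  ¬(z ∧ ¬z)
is always true.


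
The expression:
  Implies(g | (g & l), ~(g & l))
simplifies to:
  ~g | ~l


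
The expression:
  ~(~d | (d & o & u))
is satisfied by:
  {d: True, u: False, o: False}
  {d: True, o: True, u: False}
  {d: True, u: True, o: False}


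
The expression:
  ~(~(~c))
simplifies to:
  ~c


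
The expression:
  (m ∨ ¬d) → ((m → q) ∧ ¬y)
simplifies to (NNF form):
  (d ∧ ¬m) ∨ (q ∧ ¬y) ∨ (¬m ∧ ¬y)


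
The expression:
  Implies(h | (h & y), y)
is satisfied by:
  {y: True, h: False}
  {h: False, y: False}
  {h: True, y: True}


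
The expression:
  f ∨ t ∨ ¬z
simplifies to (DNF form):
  f ∨ t ∨ ¬z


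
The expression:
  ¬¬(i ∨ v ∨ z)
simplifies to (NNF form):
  i ∨ v ∨ z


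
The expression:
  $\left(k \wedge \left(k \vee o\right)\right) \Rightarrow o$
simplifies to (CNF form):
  $o \vee \neg k$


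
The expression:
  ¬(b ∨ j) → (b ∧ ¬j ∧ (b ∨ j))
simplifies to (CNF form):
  b ∨ j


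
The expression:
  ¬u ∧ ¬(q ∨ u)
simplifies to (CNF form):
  ¬q ∧ ¬u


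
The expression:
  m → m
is always true.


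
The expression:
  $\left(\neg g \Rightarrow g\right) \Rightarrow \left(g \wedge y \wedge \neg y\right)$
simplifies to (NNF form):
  $\neg g$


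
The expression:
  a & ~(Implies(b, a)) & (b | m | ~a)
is never true.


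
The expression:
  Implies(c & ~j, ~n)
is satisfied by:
  {j: True, c: False, n: False}
  {j: False, c: False, n: False}
  {n: True, j: True, c: False}
  {n: True, j: False, c: False}
  {c: True, j: True, n: False}
  {c: True, j: False, n: False}
  {c: True, n: True, j: True}


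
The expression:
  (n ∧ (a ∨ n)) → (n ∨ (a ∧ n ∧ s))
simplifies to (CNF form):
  True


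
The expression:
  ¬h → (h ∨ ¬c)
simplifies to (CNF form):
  h ∨ ¬c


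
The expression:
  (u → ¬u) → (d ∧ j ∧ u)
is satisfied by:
  {u: True}


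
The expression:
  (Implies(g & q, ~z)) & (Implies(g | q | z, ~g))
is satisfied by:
  {g: False}


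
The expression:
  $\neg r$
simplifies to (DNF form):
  $\neg r$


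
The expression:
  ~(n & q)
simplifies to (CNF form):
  ~n | ~q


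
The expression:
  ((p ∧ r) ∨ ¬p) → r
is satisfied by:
  {r: True, p: True}
  {r: True, p: False}
  {p: True, r: False}


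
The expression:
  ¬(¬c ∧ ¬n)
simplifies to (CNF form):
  c ∨ n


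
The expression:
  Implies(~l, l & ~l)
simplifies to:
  l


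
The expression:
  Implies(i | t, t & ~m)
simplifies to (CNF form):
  (t | ~i) & (t | ~t) & (~i | ~m) & (~m | ~t)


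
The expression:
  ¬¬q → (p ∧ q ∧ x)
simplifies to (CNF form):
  (p ∨ ¬q) ∧ (x ∨ ¬q)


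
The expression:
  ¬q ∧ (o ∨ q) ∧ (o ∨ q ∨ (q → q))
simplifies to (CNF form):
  o ∧ ¬q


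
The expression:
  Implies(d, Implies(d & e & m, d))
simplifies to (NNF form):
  True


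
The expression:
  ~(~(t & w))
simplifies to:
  t & w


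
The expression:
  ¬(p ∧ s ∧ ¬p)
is always true.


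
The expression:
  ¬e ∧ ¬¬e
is never true.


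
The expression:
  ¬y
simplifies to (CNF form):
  ¬y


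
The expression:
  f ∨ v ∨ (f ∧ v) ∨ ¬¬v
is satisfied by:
  {v: True, f: True}
  {v: True, f: False}
  {f: True, v: False}


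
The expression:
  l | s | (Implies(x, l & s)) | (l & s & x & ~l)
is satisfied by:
  {l: True, s: True, x: False}
  {l: True, s: False, x: False}
  {s: True, l: False, x: False}
  {l: False, s: False, x: False}
  {x: True, l: True, s: True}
  {x: True, l: True, s: False}
  {x: True, s: True, l: False}


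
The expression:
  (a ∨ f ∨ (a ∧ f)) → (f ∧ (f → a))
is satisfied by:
  {a: False, f: False}
  {f: True, a: True}


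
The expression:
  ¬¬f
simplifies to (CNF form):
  f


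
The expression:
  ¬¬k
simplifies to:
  k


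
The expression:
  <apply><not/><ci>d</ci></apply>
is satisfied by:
  {d: False}


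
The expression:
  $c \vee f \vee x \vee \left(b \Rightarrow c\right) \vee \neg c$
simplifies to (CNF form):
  $\text{True}$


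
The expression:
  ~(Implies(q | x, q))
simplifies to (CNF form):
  x & ~q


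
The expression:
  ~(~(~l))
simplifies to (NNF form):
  ~l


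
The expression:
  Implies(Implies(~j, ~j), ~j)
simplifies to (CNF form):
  ~j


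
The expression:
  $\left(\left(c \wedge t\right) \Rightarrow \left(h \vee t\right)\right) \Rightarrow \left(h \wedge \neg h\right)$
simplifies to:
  $\text{False}$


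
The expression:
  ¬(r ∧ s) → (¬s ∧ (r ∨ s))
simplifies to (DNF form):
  r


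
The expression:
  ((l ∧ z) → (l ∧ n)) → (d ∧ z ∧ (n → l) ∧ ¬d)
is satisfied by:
  {z: True, l: True, n: False}


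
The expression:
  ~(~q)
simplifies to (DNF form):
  q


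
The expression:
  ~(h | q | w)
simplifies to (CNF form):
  ~h & ~q & ~w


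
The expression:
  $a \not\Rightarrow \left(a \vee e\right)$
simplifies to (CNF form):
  $\text{False}$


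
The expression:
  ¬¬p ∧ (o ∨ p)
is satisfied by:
  {p: True}


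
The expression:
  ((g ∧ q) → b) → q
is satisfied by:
  {q: True}


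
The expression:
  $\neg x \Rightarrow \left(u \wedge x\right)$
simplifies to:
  $x$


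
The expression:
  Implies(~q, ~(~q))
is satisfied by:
  {q: True}


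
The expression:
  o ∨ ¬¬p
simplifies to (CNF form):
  o ∨ p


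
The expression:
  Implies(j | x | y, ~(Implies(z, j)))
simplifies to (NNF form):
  ~j & (z | ~x) & (z | ~y)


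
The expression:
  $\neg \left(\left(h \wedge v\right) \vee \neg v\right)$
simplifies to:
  $v \wedge \neg h$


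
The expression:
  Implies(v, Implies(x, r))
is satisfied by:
  {r: True, v: False, x: False}
  {v: False, x: False, r: False}
  {r: True, x: True, v: False}
  {x: True, v: False, r: False}
  {r: True, v: True, x: False}
  {v: True, r: False, x: False}
  {r: True, x: True, v: True}


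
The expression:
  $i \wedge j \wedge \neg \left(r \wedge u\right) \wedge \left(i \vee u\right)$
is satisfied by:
  {i: True, j: True, u: False, r: False}
  {i: True, r: True, j: True, u: False}
  {i: True, u: True, j: True, r: False}


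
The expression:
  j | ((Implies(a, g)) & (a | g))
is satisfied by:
  {g: True, j: True}
  {g: True, j: False}
  {j: True, g: False}


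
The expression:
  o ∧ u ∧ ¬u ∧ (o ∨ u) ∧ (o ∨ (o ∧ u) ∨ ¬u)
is never true.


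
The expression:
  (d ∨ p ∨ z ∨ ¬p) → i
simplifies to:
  i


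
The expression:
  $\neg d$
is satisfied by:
  {d: False}


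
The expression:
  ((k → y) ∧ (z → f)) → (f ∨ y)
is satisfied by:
  {y: True, k: True, z: True, f: True}
  {y: True, k: True, z: True, f: False}
  {y: True, k: True, f: True, z: False}
  {y: True, k: True, f: False, z: False}
  {y: True, z: True, f: True, k: False}
  {y: True, z: True, f: False, k: False}
  {y: True, z: False, f: True, k: False}
  {y: True, z: False, f: False, k: False}
  {k: True, z: True, f: True, y: False}
  {k: True, z: True, f: False, y: False}
  {k: True, f: True, z: False, y: False}
  {k: True, f: False, z: False, y: False}
  {z: True, f: True, k: False, y: False}
  {z: True, k: False, f: False, y: False}
  {f: True, k: False, z: False, y: False}


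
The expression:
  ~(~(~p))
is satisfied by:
  {p: False}


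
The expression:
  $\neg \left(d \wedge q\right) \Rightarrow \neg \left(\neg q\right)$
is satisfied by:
  {q: True}


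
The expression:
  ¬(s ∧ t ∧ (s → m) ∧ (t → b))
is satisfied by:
  {s: False, m: False, t: False, b: False}
  {b: True, s: False, m: False, t: False}
  {t: True, s: False, m: False, b: False}
  {b: True, t: True, s: False, m: False}
  {m: True, b: False, s: False, t: False}
  {b: True, m: True, s: False, t: False}
  {t: True, m: True, b: False, s: False}
  {b: True, t: True, m: True, s: False}
  {s: True, t: False, m: False, b: False}
  {b: True, s: True, t: False, m: False}
  {t: True, s: True, b: False, m: False}
  {b: True, t: True, s: True, m: False}
  {m: True, s: True, t: False, b: False}
  {b: True, m: True, s: True, t: False}
  {t: True, m: True, s: True, b: False}


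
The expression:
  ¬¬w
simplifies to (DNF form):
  w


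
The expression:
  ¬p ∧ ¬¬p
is never true.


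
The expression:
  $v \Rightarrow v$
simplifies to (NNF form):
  $\text{True}$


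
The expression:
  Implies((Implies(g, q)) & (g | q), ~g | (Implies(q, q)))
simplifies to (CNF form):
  True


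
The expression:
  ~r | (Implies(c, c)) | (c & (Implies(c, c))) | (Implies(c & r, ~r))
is always true.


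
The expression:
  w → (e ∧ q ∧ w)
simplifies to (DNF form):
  (e ∧ q) ∨ ¬w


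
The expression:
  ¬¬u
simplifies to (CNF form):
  u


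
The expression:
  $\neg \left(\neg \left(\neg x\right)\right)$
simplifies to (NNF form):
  $\neg x$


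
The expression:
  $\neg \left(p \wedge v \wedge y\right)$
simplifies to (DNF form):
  $\neg p \vee \neg v \vee \neg y$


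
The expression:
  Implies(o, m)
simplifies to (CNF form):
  m | ~o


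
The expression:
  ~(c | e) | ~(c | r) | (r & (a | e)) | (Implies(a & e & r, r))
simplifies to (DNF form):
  True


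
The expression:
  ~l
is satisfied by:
  {l: False}


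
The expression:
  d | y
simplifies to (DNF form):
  d | y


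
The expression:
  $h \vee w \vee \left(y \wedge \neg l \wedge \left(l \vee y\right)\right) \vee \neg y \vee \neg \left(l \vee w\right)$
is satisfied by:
  {h: True, w: True, l: False, y: False}
  {h: True, l: False, w: False, y: False}
  {w: True, h: False, l: False, y: False}
  {h: False, l: False, w: False, y: False}
  {y: True, h: True, w: True, l: False}
  {y: True, h: True, l: False, w: False}
  {y: True, w: True, h: False, l: False}
  {y: True, h: False, l: False, w: False}
  {h: True, l: True, w: True, y: False}
  {h: True, l: True, y: False, w: False}
  {l: True, w: True, y: False, h: False}
  {l: True, y: False, w: False, h: False}
  {h: True, l: True, y: True, w: True}
  {h: True, l: True, y: True, w: False}
  {l: True, y: True, w: True, h: False}


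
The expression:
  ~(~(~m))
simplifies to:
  ~m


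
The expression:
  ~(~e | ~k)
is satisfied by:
  {e: True, k: True}


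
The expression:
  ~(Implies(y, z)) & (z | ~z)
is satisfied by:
  {y: True, z: False}


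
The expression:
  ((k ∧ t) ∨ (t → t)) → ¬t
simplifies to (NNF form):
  ¬t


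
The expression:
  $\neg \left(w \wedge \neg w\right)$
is always true.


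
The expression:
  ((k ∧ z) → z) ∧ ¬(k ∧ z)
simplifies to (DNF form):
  ¬k ∨ ¬z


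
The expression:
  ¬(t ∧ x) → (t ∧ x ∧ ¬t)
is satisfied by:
  {t: True, x: True}


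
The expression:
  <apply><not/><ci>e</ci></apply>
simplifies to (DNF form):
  <apply><not/><ci>e</ci></apply>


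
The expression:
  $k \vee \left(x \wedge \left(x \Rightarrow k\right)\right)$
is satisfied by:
  {k: True}


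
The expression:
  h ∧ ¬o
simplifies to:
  h ∧ ¬o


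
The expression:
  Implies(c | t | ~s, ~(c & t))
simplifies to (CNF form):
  ~c | ~t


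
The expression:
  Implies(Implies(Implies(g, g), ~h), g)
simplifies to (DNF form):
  g | h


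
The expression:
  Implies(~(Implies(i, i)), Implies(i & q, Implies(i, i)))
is always true.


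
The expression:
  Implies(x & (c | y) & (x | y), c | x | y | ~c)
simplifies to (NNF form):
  True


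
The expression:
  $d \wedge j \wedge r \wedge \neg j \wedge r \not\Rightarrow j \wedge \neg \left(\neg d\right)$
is never true.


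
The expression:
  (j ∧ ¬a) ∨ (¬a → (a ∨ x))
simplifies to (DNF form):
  a ∨ j ∨ x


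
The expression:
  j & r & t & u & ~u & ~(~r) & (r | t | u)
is never true.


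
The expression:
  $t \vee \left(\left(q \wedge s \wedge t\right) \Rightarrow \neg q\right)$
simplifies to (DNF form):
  $\text{True}$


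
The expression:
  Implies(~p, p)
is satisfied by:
  {p: True}


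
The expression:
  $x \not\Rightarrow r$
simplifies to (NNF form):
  $x \wedge \neg r$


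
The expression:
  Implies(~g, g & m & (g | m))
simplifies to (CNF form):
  g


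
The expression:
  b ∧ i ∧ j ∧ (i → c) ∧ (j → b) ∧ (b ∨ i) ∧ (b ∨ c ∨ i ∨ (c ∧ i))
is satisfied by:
  {c: True, i: True, j: True, b: True}


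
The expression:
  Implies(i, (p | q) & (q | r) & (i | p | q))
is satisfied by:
  {r: True, q: True, p: True, i: False}
  {r: True, q: True, p: False, i: False}
  {q: True, p: True, r: False, i: False}
  {q: True, r: False, p: False, i: False}
  {r: True, p: True, q: False, i: False}
  {r: True, p: False, q: False, i: False}
  {p: True, r: False, q: False, i: False}
  {r: False, p: False, q: False, i: False}
  {r: True, i: True, q: True, p: True}
  {r: True, i: True, q: True, p: False}
  {i: True, q: True, p: True, r: False}
  {i: True, q: True, p: False, r: False}
  {i: True, r: True, p: True, q: False}


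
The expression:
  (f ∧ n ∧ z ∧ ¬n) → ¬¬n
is always true.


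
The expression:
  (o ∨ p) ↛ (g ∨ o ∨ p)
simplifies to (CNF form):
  False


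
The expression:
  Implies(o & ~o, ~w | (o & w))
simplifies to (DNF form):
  True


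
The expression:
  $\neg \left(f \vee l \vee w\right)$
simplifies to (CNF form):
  $\neg f \wedge \neg l \wedge \neg w$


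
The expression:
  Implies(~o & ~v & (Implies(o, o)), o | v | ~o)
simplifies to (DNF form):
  True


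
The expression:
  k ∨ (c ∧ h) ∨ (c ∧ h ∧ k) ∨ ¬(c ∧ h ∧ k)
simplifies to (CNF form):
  True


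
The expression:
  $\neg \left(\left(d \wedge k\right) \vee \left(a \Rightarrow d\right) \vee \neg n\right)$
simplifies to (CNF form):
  $a \wedge n \wedge \neg d$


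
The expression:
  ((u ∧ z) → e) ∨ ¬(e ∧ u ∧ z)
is always true.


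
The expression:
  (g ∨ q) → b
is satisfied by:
  {b: True, g: False, q: False}
  {b: True, q: True, g: False}
  {b: True, g: True, q: False}
  {b: True, q: True, g: True}
  {q: False, g: False, b: False}


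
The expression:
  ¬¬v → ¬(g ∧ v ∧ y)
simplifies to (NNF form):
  ¬g ∨ ¬v ∨ ¬y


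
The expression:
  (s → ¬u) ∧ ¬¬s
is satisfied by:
  {s: True, u: False}


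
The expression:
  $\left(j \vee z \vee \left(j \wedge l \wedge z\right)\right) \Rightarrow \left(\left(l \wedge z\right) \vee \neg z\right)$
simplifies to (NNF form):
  $l \vee \neg z$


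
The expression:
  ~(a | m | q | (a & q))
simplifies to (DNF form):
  ~a & ~m & ~q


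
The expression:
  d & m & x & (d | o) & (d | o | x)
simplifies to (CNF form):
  d & m & x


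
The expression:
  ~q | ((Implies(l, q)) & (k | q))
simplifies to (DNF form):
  True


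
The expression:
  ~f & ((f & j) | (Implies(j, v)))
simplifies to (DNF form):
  (v & ~f) | (~f & ~j)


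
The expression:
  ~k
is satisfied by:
  {k: False}


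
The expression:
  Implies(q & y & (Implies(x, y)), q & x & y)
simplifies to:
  x | ~q | ~y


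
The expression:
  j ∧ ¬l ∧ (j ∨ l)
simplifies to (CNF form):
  j ∧ ¬l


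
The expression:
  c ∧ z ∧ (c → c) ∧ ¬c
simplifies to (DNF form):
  False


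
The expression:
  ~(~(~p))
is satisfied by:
  {p: False}


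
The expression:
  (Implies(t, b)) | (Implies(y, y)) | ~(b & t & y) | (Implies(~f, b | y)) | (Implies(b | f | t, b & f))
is always true.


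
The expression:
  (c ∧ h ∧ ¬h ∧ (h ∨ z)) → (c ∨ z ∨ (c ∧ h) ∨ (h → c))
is always true.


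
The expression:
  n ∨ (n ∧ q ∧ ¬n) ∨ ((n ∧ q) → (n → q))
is always true.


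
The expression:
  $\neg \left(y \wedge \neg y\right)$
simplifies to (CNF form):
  $\text{True}$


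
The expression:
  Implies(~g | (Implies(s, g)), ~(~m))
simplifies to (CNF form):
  m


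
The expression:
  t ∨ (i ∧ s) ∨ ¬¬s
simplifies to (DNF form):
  s ∨ t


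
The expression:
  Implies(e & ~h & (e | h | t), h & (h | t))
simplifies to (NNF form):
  h | ~e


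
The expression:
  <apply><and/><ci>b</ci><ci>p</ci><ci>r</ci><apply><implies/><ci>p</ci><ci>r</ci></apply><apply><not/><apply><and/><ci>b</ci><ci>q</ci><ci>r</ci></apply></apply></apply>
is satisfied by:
  {r: True, p: True, b: True, q: False}


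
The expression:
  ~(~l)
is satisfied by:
  {l: True}


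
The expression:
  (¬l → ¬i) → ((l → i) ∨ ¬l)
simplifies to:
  i ∨ ¬l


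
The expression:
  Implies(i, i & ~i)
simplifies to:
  ~i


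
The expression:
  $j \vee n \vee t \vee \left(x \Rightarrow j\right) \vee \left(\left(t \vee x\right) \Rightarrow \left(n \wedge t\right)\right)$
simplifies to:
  $j \vee n \vee t \vee \neg x$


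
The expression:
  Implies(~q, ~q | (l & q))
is always true.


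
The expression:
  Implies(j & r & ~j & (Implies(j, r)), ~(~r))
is always true.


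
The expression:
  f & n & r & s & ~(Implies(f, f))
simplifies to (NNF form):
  False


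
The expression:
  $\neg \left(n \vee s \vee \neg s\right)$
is never true.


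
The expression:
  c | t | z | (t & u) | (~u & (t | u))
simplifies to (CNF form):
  c | t | z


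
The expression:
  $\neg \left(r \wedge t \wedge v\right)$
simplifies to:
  $\neg r \vee \neg t \vee \neg v$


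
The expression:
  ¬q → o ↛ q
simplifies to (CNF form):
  o ∨ q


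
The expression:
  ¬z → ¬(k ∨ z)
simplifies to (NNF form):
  z ∨ ¬k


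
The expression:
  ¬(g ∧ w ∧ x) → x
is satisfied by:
  {x: True}


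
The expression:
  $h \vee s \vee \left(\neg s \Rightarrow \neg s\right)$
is always true.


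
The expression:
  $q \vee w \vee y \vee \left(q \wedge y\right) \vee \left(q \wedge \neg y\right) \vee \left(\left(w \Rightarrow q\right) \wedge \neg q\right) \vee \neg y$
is always true.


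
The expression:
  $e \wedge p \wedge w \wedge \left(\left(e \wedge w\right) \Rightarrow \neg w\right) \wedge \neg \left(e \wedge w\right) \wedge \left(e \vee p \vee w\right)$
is never true.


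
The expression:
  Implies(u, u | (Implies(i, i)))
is always true.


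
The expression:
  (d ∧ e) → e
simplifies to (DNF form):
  True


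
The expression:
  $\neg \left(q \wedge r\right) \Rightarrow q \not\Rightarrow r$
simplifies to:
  $q$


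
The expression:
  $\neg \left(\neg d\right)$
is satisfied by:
  {d: True}


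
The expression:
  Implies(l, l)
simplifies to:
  True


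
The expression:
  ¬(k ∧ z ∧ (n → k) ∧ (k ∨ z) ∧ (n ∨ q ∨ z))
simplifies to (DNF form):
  ¬k ∨ ¬z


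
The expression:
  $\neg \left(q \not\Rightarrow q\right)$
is always true.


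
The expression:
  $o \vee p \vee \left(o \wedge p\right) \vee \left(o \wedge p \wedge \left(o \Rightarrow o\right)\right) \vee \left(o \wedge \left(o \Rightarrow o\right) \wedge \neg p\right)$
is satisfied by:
  {o: True, p: True}
  {o: True, p: False}
  {p: True, o: False}


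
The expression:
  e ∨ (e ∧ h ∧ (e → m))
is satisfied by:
  {e: True}


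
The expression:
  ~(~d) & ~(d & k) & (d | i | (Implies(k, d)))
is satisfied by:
  {d: True, k: False}


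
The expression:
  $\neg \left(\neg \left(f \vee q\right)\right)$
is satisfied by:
  {q: True, f: True}
  {q: True, f: False}
  {f: True, q: False}


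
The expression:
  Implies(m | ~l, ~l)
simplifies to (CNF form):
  ~l | ~m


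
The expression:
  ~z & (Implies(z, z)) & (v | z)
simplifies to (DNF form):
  v & ~z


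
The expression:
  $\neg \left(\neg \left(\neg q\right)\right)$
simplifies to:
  $\neg q$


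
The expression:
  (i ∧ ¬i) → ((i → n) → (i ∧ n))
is always true.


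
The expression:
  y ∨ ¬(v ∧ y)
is always true.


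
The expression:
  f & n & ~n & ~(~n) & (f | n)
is never true.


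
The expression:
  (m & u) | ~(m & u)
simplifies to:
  True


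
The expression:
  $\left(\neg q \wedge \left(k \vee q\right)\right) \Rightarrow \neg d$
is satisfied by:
  {q: True, k: False, d: False}
  {k: False, d: False, q: False}
  {d: True, q: True, k: False}
  {d: True, k: False, q: False}
  {q: True, k: True, d: False}
  {k: True, q: False, d: False}
  {d: True, k: True, q: True}


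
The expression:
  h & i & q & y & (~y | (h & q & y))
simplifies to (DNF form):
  h & i & q & y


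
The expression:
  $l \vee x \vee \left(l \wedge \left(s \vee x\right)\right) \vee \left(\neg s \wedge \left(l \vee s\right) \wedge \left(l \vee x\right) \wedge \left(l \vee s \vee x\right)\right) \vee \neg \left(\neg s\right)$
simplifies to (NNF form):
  $l \vee s \vee x$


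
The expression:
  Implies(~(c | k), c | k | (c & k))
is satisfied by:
  {k: True, c: True}
  {k: True, c: False}
  {c: True, k: False}


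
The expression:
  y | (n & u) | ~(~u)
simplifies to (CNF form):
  u | y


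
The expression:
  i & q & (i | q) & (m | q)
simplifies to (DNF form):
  i & q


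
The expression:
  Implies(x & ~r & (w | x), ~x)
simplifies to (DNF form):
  r | ~x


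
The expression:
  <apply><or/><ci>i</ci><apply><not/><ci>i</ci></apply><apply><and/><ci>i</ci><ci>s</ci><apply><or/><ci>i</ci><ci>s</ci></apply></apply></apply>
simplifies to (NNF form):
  <true/>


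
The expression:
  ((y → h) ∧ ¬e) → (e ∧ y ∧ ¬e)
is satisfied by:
  {y: True, e: True, h: False}
  {e: True, h: False, y: False}
  {y: True, e: True, h: True}
  {e: True, h: True, y: False}
  {y: True, h: False, e: False}


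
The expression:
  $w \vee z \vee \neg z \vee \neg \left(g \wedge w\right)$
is always true.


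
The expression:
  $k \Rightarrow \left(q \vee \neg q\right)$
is always true.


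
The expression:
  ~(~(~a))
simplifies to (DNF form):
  ~a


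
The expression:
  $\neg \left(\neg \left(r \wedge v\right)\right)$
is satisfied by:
  {r: True, v: True}


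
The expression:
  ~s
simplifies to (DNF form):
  ~s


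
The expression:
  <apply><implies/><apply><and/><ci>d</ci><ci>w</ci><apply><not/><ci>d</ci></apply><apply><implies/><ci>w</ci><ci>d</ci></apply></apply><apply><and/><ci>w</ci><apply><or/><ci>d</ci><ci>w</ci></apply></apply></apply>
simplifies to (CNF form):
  <true/>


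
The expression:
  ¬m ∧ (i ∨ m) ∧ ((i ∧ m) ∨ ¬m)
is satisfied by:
  {i: True, m: False}


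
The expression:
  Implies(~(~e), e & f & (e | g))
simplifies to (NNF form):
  f | ~e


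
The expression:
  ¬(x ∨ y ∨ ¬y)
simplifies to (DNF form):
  False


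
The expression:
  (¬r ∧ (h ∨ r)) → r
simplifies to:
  r ∨ ¬h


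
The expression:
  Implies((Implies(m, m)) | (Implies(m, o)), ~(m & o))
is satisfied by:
  {m: False, o: False}
  {o: True, m: False}
  {m: True, o: False}


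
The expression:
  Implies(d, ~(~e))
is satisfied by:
  {e: True, d: False}
  {d: False, e: False}
  {d: True, e: True}


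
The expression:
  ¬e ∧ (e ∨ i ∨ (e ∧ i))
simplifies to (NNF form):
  i ∧ ¬e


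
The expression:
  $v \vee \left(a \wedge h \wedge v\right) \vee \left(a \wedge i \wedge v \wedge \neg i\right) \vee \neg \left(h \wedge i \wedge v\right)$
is always true.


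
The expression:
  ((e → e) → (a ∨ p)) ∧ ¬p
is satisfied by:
  {a: True, p: False}


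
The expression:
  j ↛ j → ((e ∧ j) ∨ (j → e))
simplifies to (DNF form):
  True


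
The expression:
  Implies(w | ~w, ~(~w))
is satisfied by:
  {w: True}


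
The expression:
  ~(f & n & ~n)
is always true.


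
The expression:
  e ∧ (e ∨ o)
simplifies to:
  e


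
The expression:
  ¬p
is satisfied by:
  {p: False}


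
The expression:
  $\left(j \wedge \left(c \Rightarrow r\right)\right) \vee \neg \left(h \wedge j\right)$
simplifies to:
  $r \vee \neg c \vee \neg h \vee \neg j$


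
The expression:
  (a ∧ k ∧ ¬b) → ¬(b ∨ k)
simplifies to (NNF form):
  b ∨ ¬a ∨ ¬k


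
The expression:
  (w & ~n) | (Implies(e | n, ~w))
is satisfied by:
  {w: False, n: False}
  {n: True, w: False}
  {w: True, n: False}


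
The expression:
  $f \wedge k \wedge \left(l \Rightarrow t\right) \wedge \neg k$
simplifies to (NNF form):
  $\text{False}$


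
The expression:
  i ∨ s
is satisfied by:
  {i: True, s: True}
  {i: True, s: False}
  {s: True, i: False}


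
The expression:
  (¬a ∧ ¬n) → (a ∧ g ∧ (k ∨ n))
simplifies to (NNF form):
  a ∨ n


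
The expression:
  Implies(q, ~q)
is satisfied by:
  {q: False}


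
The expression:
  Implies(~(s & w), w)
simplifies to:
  w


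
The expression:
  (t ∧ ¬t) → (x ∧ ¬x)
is always true.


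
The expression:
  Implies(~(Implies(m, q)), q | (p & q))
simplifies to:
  q | ~m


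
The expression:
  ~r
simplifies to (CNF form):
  ~r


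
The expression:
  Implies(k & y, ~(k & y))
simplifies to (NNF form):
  ~k | ~y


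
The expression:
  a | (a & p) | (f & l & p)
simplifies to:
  a | (f & l & p)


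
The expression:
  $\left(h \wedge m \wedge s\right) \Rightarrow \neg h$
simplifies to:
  $\neg h \vee \neg m \vee \neg s$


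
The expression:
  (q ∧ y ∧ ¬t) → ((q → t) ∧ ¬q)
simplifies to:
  t ∨ ¬q ∨ ¬y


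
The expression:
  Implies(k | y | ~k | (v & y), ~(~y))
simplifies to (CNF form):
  y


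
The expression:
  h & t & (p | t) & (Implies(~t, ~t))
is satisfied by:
  {t: True, h: True}


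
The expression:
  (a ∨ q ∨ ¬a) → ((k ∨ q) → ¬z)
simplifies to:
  (¬k ∧ ¬q) ∨ ¬z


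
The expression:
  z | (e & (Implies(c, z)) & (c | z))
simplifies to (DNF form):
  z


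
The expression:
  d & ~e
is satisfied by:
  {d: True, e: False}


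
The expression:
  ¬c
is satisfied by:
  {c: False}


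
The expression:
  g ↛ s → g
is always true.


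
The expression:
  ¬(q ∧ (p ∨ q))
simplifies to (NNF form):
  ¬q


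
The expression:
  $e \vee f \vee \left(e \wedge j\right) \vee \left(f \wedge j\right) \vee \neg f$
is always true.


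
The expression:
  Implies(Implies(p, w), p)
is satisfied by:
  {p: True}


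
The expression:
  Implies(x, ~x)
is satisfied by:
  {x: False}


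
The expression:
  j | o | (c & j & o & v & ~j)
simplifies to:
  j | o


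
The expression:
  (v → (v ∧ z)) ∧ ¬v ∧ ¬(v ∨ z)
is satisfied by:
  {v: False, z: False}


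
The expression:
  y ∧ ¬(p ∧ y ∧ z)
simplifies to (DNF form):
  (y ∧ ¬p) ∨ (y ∧ ¬z)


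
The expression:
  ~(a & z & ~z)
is always true.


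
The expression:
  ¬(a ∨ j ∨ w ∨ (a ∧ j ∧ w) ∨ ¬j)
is never true.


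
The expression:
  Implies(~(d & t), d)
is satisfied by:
  {d: True}


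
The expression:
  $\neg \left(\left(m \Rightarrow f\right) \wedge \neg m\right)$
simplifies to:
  $m$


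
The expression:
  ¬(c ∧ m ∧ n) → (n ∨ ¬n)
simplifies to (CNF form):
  True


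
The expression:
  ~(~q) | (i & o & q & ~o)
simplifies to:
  q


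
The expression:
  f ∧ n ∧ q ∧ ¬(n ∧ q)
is never true.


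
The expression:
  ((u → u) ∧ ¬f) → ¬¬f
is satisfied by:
  {f: True}


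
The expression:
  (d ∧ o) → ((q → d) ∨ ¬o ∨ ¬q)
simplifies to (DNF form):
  True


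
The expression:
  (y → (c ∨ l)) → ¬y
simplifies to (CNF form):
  (¬c ∨ ¬y) ∧ (¬l ∨ ¬y)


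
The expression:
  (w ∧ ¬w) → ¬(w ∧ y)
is always true.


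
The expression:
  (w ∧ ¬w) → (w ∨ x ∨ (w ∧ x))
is always true.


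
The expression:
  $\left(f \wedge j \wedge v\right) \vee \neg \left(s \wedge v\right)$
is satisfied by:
  {f: True, j: True, s: False, v: False}
  {f: True, j: False, s: False, v: False}
  {j: True, f: False, s: False, v: False}
  {f: False, j: False, s: False, v: False}
  {f: True, v: True, j: True, s: False}
  {f: True, v: True, j: False, s: False}
  {v: True, j: True, f: False, s: False}
  {v: True, f: False, j: False, s: False}
  {f: True, s: True, j: True, v: False}
  {f: True, s: True, j: False, v: False}
  {s: True, j: True, f: False, v: False}
  {s: True, f: False, j: False, v: False}
  {f: True, v: True, s: True, j: True}


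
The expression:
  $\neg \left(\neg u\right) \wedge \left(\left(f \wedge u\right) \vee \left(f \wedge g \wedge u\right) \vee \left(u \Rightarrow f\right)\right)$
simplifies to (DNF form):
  $f \wedge u$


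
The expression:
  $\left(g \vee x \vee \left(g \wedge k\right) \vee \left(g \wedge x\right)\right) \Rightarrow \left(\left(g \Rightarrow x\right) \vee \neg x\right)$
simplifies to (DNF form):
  $\text{True}$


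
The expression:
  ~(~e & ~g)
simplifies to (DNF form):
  e | g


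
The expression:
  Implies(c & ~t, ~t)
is always true.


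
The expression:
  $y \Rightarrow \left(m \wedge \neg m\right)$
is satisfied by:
  {y: False}


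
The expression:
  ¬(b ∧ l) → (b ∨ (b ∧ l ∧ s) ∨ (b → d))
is always true.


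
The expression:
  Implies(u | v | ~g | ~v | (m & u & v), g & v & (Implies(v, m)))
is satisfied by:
  {m: True, g: True, v: True}


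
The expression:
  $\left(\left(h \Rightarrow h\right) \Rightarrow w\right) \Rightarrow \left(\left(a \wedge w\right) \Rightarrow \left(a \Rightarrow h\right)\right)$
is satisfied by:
  {h: True, w: False, a: False}
  {w: False, a: False, h: False}
  {a: True, h: True, w: False}
  {a: True, w: False, h: False}
  {h: True, w: True, a: False}
  {w: True, h: False, a: False}
  {a: True, w: True, h: True}


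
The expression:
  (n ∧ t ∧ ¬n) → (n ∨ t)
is always true.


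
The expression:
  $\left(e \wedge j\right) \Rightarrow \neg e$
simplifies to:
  $\neg e \vee \neg j$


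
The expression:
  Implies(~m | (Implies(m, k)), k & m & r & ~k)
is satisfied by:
  {m: True, k: False}


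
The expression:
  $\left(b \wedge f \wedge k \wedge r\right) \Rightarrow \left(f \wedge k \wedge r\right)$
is always true.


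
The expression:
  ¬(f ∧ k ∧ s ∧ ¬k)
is always true.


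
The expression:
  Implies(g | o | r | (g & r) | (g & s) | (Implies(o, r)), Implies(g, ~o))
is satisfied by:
  {g: False, o: False}
  {o: True, g: False}
  {g: True, o: False}


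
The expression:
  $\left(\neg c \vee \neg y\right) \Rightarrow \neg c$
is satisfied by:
  {y: True, c: False}
  {c: False, y: False}
  {c: True, y: True}


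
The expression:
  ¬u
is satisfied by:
  {u: False}


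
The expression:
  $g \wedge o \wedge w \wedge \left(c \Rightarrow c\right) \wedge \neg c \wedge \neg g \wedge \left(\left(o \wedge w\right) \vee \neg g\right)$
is never true.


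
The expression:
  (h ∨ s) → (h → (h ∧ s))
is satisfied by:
  {s: True, h: False}
  {h: False, s: False}
  {h: True, s: True}


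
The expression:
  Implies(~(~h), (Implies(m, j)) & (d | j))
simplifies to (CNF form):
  (d | j | ~h) & (j | ~h | ~m)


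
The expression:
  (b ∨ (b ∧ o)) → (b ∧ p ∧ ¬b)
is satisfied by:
  {b: False}


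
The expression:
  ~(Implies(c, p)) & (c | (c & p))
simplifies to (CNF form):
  c & ~p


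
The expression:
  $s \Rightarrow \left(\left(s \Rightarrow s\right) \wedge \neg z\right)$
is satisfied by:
  {s: False, z: False}
  {z: True, s: False}
  {s: True, z: False}


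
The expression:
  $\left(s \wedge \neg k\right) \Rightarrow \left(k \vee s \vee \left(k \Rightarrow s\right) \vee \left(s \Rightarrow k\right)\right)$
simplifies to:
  $\text{True}$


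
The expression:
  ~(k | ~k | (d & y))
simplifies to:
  False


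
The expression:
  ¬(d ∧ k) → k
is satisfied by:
  {k: True}


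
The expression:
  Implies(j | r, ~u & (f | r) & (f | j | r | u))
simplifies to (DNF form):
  (f & ~u) | (r & ~u) | (~j & ~r)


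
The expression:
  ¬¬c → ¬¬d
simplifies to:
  d ∨ ¬c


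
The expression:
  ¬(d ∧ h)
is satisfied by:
  {h: False, d: False}
  {d: True, h: False}
  {h: True, d: False}


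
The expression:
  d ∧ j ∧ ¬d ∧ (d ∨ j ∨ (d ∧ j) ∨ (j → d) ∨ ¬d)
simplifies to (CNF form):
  False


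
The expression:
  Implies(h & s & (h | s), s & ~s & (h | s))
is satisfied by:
  {s: False, h: False}
  {h: True, s: False}
  {s: True, h: False}


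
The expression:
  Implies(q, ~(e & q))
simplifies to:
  ~e | ~q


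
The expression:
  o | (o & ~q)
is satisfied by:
  {o: True}


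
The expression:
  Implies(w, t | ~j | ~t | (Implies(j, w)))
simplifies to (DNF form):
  True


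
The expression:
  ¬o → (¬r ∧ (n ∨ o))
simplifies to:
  o ∨ (n ∧ ¬r)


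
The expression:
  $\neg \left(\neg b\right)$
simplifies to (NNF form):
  $b$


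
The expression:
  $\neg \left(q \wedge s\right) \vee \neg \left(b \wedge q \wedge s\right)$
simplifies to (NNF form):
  $\neg b \vee \neg q \vee \neg s$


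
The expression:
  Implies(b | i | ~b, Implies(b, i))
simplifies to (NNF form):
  i | ~b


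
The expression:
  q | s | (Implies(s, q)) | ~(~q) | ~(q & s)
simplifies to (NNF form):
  True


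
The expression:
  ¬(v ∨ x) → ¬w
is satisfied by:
  {x: True, v: True, w: False}
  {x: True, w: False, v: False}
  {v: True, w: False, x: False}
  {v: False, w: False, x: False}
  {x: True, v: True, w: True}
  {x: True, w: True, v: False}
  {v: True, w: True, x: False}


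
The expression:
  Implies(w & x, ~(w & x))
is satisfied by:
  {w: False, x: False}
  {x: True, w: False}
  {w: True, x: False}


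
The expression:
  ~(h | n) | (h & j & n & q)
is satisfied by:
  {q: True, j: True, h: False, n: False}
  {q: True, j: False, h: False, n: False}
  {j: True, q: False, h: False, n: False}
  {q: False, j: False, h: False, n: False}
  {n: True, q: True, h: True, j: True}


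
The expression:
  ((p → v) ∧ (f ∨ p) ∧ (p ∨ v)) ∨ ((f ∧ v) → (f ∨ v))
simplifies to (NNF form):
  True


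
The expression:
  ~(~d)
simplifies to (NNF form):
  d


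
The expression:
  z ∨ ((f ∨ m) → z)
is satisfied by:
  {z: True, f: False, m: False}
  {z: True, m: True, f: False}
  {z: True, f: True, m: False}
  {z: True, m: True, f: True}
  {m: False, f: False, z: False}


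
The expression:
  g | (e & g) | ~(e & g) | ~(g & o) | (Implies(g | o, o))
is always true.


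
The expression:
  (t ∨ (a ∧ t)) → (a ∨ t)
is always true.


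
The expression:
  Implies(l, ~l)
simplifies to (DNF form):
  ~l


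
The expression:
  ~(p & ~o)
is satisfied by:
  {o: True, p: False}
  {p: False, o: False}
  {p: True, o: True}


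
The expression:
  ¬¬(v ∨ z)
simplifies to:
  v ∨ z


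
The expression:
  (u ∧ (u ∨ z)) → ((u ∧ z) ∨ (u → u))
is always true.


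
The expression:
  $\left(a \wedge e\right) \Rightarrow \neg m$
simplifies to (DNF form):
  $\neg a \vee \neg e \vee \neg m$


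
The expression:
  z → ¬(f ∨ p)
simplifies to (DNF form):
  (¬f ∧ ¬p) ∨ ¬z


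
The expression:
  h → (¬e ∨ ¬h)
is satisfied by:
  {h: False, e: False}
  {e: True, h: False}
  {h: True, e: False}


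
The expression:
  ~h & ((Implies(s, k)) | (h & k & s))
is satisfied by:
  {k: True, s: False, h: False}
  {s: False, h: False, k: False}
  {k: True, s: True, h: False}


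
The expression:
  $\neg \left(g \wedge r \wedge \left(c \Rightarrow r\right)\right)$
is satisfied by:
  {g: False, r: False}
  {r: True, g: False}
  {g: True, r: False}


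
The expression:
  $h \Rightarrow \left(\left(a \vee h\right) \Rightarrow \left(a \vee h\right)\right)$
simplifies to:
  $\text{True}$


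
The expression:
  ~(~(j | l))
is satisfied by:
  {l: True, j: True}
  {l: True, j: False}
  {j: True, l: False}


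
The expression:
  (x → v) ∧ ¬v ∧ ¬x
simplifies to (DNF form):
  ¬v ∧ ¬x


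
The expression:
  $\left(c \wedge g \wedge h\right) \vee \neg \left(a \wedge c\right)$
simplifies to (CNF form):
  $\left(g \vee \neg a \vee \neg c\right) \wedge \left(h \vee \neg a \vee \neg c\right)$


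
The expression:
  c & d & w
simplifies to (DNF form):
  c & d & w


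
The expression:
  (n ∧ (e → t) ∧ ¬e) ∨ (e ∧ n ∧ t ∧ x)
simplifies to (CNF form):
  n ∧ (t ∨ ¬e) ∧ (x ∨ ¬e)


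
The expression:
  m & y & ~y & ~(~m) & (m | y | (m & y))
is never true.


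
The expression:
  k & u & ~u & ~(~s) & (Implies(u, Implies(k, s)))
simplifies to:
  False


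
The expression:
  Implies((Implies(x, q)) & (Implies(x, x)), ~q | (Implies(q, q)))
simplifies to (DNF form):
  True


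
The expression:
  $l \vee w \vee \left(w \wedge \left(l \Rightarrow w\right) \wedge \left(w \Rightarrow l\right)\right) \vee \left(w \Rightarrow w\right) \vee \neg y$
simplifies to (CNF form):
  $\text{True}$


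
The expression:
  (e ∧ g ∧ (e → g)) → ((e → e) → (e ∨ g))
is always true.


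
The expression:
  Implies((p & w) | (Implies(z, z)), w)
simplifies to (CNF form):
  w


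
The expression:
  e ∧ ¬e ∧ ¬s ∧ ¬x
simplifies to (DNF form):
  False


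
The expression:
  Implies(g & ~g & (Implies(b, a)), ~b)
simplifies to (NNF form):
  True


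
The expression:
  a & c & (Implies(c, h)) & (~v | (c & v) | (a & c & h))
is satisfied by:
  {a: True, c: True, h: True}


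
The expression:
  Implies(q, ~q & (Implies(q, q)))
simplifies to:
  ~q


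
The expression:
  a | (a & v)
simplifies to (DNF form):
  a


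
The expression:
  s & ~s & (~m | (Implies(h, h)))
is never true.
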